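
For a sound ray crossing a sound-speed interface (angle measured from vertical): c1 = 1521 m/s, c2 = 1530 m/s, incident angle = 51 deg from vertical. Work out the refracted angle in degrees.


51.42 deg


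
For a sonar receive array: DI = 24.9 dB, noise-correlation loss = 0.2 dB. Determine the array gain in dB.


AG = DI - L_corr = 24.9 - 0.2 = 24.7

24.7 dB


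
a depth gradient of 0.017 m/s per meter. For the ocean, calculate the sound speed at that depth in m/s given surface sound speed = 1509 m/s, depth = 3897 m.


c = 1509 + 0.017 * 3897 = 1575.249

1575.249 m/s


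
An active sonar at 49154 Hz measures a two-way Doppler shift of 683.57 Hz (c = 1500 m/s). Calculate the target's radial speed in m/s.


From fd = 2*f*v/c, v = c*fd/(2*f) = 1500 * 683.57 / (2*49154) = 10.43

10.43 m/s


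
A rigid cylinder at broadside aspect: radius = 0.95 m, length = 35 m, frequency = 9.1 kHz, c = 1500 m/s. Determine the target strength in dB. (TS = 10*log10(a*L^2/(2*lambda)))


lambda = 1500/9100 = 0.16484 m
TS = 10*log10(0.95*35^2/(2*0.16484)) = 35.48

35.48 dB


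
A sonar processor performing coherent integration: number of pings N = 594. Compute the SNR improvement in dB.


Gain = 10*log10(594) = 27.74

27.74 dB


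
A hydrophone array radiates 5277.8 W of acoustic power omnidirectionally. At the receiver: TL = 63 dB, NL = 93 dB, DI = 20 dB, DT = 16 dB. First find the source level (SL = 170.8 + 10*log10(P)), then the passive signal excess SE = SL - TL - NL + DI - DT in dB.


Step 1: SL = 170.8 + 10*log10(5277.8) = 208.02 dB
Step 2: SE = SL - TL - NL + DI - DT = 208.02 - 63 - 93 + 20 - 16 = 56.02

56.02 dB


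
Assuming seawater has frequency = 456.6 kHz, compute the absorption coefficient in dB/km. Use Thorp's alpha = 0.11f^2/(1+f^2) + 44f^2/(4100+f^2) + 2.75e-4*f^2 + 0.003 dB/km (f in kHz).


f^2 = 208483.56
alpha = 0.11*208483.56/(1+208483.56) + 44*208483.56/(4100+208483.56) + 2.75e-4*208483.56 + 0.003 = 100.597

100.597 dB/km


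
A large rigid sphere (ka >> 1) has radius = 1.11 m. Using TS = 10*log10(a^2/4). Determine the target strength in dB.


-5.11 dB


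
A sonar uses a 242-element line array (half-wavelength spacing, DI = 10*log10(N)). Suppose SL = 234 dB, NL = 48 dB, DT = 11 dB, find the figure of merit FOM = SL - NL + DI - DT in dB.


198.84 dB


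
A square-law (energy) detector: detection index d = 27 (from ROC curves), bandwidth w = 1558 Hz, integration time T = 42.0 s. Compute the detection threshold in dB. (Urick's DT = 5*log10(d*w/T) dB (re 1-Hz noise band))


DT = 5*log10(d*w/T) = 5*log10(27 * 1558 / 42.0) = 5*log10(1001.57) = 15.0

15.0 dB


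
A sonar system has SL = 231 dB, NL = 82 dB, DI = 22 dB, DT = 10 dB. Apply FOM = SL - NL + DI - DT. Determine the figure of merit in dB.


FOM = SL - NL + DI - DT = 231 - 82 + 22 - 10 = 161

161 dB


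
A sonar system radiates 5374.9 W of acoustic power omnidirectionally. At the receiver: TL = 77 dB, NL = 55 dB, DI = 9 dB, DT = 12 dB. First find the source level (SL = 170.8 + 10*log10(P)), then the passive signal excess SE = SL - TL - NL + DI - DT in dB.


Step 1: SL = 170.8 + 10*log10(5374.9) = 208.1 dB
Step 2: SE = SL - TL - NL + DI - DT = 208.1 - 77 - 55 + 9 - 12 = 73.1

73.1 dB


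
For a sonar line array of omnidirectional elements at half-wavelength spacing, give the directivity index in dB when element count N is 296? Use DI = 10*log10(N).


DI = 10*log10(296) = 24.71

24.71 dB


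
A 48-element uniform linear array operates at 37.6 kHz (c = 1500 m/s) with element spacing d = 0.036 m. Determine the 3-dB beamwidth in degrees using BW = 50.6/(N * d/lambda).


1.17 deg


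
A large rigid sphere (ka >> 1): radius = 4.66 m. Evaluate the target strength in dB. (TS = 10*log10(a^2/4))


TS = 10*log10(4.66^2 / 4) = 10*log10(5.4289) = 7.35

7.35 dB


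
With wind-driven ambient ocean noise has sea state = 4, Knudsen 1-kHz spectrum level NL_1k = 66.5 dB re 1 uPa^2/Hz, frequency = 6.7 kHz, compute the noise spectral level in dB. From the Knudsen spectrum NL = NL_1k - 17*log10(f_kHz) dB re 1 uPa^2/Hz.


NL = NL_1k - 17*log10(f_kHz) = 66.5 - 17*log10(6.7) = 66.5 - (14.04) = 52.46

52.46 dB


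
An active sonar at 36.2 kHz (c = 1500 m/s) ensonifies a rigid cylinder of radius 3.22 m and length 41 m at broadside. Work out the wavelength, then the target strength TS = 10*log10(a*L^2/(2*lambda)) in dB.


Step 1: lambda = c/f = 1500/36200 = 0.04144 m
Step 2: TS = 10*log10(a*L^2/(2*lambda)) = 10*log10(3.22*41^2/(2*0.04144)) = 48.15

48.15 dB


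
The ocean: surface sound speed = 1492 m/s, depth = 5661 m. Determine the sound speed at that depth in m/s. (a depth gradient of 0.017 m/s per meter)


c = 1492 + 0.017 * 5661 = 1588.237

1588.237 m/s


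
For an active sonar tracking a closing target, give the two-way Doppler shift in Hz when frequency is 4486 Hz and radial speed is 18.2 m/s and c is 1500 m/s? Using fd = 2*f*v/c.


108.86 Hz


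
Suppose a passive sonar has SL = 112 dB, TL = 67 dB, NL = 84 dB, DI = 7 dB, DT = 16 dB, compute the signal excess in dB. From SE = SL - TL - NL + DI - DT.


SE = SL - TL - NL + DI - DT = 112 - 67 - 84 + 7 - 16 = -48

-48 dB


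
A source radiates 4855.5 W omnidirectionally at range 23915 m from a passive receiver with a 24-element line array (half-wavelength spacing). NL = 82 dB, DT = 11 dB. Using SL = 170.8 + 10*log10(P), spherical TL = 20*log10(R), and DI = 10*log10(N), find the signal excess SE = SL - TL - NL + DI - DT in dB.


Step 1: SL = 170.8 + 10*log10(4855.5) = 207.66 dB
Step 2: TL = 20*log10(23915) = 87.57 dB
Step 3: DI = 10*log10(24) = 13.8 dB
Step 4: SE = SL - TL - NL + DI - DT = 207.66 - 87.57 - 82 + 13.8 - 11 = 40.89

40.89 dB


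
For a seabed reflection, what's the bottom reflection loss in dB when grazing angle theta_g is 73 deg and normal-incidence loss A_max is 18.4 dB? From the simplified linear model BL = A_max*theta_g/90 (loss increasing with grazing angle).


BL = A_max * theta_g / 90 = 18.4 * 73 / 90 = 14.92

14.92 dB


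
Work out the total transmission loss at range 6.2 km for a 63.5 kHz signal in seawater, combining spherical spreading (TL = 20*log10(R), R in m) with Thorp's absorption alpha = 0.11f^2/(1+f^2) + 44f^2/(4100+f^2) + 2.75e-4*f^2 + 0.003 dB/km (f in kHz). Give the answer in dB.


Step 1 (Thorp): alpha = 0.11*4032.25/(1+4032.25) + 44*4032.25/(4100+4032.25) + 2.75e-4*4032.25 + 0.003 = 23.0386 dB/km
Step 2: TL_spread = 20*log10(6200) = 75.85 dB
Step 3: TL_abs = alpha*R = 23.0386 * 6.2 = 142.84 dB
Step 4: TL_total = 75.85 + 142.84 = 218.69

218.69 dB


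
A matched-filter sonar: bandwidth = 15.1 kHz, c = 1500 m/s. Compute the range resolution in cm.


dR = c/(2*BW) = 1500 / (2 * 15.1e3) = 0.0497 m = 4.97 cm

4.97 cm


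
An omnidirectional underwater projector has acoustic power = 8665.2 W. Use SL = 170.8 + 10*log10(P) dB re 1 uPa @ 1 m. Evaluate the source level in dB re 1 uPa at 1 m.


SL = 170.8 + 10*log10(8665.2) = 170.8 + 39.38 = 210.18

210.18 dB


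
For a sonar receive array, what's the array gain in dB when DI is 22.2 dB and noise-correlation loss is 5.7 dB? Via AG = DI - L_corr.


AG = DI - L_corr = 22.2 - 5.7 = 16.5

16.5 dB


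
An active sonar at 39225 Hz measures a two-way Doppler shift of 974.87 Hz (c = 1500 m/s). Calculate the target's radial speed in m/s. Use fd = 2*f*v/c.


From fd = 2*f*v/c, v = c*fd/(2*f) = 1500 * 974.87 / (2*39225) = 18.64

18.64 m/s


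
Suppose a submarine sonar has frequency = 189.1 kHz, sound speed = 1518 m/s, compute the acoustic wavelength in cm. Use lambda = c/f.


lambda = c/f = 1518 / 189100 = 0.008 m = 0.8 cm

0.8 cm


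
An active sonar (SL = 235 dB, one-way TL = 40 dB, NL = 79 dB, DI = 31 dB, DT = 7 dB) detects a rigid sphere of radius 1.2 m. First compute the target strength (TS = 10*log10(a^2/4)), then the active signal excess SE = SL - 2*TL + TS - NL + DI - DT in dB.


Step 1: TS = 10*log10(1.2^2/4) = -4.44 dB
Step 2: SE = SL - 2*TL + TS - NL + DI - DT = 235 - 2*40 + (-4.44) - 79 + 31 - 7 = 95.56

95.56 dB


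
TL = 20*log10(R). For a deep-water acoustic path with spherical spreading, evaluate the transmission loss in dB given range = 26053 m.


TL = 20*log10(26053) = 88.32

88.32 dB


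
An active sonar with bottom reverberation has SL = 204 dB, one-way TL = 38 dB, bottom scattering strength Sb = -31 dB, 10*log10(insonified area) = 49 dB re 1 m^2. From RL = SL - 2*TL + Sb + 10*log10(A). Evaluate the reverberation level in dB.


RL = SL - 2*TL + Sb + 10*log10(A) = 204 - 2*38 + (-31) + 49 = 146

146 dB


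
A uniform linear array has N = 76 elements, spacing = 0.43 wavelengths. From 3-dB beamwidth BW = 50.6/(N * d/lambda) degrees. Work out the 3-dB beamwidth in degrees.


1.55 deg


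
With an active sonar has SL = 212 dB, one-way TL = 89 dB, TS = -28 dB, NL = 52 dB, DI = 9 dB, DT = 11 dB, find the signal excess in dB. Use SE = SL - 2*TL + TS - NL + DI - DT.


SE = SL - 2*TL + TS - NL + DI - DT = 212 - 2*89 + (-28) - 52 + 9 - 11 = -48

-48 dB


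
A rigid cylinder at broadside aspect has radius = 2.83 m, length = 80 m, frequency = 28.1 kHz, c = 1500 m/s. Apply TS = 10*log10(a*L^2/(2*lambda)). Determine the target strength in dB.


lambda = 1500/28100 = 0.05338 m
TS = 10*log10(2.83*80^2/(2*0.05338)) = 52.3

52.3 dB


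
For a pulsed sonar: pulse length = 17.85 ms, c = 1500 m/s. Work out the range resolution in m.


dR = c*tau/2 = 1500 * 17.85e-3 / 2 = 13.3875

13.3875 m


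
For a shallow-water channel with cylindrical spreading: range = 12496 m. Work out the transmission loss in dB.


TL = 10*log10(12496) = 40.97

40.97 dB


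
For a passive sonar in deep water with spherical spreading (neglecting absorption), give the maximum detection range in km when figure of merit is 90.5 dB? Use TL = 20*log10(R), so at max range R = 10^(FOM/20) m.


At max range FOM = TL, so 20*log10(R) = 90.5
R = 10^(90.5/20) = 33496.54 m = 33.5 km

33.5 km


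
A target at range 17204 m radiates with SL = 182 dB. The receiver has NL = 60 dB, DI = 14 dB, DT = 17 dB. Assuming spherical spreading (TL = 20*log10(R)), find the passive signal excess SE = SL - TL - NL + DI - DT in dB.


34.29 dB


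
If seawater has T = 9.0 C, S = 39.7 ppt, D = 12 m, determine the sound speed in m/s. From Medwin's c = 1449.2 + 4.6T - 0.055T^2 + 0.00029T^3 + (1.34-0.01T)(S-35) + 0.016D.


1492.42 m/s


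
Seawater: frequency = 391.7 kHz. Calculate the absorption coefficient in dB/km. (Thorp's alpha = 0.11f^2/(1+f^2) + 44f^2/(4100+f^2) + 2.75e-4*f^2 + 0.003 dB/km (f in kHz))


85.161 dB/km


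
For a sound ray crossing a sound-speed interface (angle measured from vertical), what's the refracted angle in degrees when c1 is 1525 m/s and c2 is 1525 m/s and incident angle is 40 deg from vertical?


40.0 deg


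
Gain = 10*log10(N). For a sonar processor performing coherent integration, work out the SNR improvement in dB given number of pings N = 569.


Gain = 10*log10(569) = 27.55

27.55 dB


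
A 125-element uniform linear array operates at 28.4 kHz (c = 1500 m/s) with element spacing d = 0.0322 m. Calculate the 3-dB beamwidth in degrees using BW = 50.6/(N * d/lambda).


Step 1: lambda = 1500/28400 = 0.05282 m
Step 2: d/lambda = 0.0322/0.05282 = 0.6096
Step 3: BW = 50.6/(N * d/lambda) = 50.6/(125 * 0.6096) = 0.66

0.66 deg


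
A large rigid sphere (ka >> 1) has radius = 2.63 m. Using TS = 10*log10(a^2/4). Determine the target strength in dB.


TS = 10*log10(2.63^2 / 4) = 10*log10(1.729225) = 2.38

2.38 dB


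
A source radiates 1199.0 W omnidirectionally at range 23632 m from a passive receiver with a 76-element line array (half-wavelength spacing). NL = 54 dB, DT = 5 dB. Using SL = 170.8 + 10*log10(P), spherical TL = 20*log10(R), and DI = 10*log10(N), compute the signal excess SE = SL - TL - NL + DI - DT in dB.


Step 1: SL = 170.8 + 10*log10(1199.0) = 201.59 dB
Step 2: TL = 20*log10(23632) = 87.47 dB
Step 3: DI = 10*log10(76) = 18.81 dB
Step 4: SE = SL - TL - NL + DI - DT = 201.59 - 87.47 - 54 + 18.81 - 5 = 73.93

73.93 dB


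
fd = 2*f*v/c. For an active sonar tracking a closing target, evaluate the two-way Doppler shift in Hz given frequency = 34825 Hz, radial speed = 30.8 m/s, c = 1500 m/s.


1430.15 Hz


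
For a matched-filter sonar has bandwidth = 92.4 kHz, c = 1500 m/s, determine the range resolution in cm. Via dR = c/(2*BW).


0.81 cm


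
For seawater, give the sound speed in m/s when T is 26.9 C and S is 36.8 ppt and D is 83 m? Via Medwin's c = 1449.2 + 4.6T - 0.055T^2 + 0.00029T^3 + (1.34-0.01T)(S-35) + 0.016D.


c = 1449.2 + 4.6*26.9 - 0.055*26.9^2 + 0.00029*26.9^3 + (1.34 - 0.01*26.9)*(36.8 - 35) + 0.016*83 = 1542.04

1542.04 m/s


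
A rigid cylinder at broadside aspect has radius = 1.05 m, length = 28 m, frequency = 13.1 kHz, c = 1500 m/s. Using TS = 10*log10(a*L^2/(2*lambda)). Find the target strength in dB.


lambda = 1500/13100 = 0.1145 m
TS = 10*log10(1.05*28^2/(2*0.1145)) = 35.56

35.56 dB


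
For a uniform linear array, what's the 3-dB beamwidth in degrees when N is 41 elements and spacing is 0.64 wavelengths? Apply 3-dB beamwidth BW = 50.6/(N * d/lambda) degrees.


1.93 deg


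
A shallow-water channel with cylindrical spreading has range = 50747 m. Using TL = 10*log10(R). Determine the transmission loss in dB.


47.05 dB


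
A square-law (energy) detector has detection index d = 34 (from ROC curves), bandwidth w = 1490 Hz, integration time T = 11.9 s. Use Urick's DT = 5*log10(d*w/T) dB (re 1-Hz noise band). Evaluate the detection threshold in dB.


18.15 dB


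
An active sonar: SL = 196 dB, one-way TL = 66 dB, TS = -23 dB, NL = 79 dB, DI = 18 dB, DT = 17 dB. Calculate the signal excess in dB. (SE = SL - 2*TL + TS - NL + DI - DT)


SE = SL - 2*TL + TS - NL + DI - DT = 196 - 2*66 + (-23) - 79 + 18 - 17 = -37

-37 dB


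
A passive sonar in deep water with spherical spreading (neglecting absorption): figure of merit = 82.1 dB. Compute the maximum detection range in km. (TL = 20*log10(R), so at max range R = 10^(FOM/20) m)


At max range FOM = TL, so 20*log10(R) = 82.1
R = 10^(82.1/20) = 12735.03 m = 12.74 km

12.74 km


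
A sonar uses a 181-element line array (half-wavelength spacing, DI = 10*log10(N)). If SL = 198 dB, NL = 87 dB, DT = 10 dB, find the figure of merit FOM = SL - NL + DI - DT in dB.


Step 1: DI = 10*log10(181) = 22.58 dB
Step 2: FOM = SL - NL + DI - DT = 198 - 87 + 22.58 - 10 = 123.58

123.58 dB


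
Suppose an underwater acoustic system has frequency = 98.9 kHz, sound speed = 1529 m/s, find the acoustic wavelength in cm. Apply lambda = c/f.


lambda = c/f = 1529 / 98900 = 0.0155 m = 1.55 cm

1.55 cm


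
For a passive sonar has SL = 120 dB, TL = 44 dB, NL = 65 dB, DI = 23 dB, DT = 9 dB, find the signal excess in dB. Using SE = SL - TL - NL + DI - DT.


SE = SL - TL - NL + DI - DT = 120 - 44 - 65 + 23 - 9 = 25

25 dB


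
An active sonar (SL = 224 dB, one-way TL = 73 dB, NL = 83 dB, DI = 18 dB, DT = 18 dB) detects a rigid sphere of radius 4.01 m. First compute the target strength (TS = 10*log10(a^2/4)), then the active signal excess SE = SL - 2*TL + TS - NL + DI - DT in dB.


Step 1: TS = 10*log10(4.01^2/4) = 6.04 dB
Step 2: SE = SL - 2*TL + TS - NL + DI - DT = 224 - 2*73 + (6.04) - 83 + 18 - 18 = 1.04

1.04 dB


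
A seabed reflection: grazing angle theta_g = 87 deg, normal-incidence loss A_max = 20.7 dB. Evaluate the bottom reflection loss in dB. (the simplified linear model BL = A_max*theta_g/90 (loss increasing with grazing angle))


20.01 dB


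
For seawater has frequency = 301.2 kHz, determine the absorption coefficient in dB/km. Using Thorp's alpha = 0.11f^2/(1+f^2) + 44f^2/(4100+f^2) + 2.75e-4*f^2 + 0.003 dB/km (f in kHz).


f^2 = 90721.44
alpha = 0.11*90721.44/(1+90721.44) + 44*90721.44/(4100+90721.44) + 2.75e-4*90721.44 + 0.003 = 67.159

67.159 dB/km


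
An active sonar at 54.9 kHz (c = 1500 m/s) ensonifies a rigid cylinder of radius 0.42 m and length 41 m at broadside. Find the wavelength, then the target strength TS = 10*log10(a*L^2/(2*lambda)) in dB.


Step 1: lambda = c/f = 1500/54900 = 0.02732 m
Step 2: TS = 10*log10(a*L^2/(2*lambda)) = 10*log10(0.42*41^2/(2*0.02732)) = 41.11

41.11 dB


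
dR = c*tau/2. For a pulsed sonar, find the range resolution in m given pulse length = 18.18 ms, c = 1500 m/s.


dR = c*tau/2 = 1500 * 18.18e-3 / 2 = 13.635

13.635 m


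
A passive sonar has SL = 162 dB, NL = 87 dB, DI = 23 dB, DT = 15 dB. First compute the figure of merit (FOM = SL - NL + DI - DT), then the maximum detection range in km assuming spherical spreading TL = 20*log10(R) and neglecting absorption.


Step 1: FOM = SL - NL + DI - DT = 162 - 87 + 23 - 15 = 83 dB
Step 2: at max range FOM = TL = 20*log10(R), so R = 10^(83/20) = 14125.38 m = 14.13 km

14.13 km


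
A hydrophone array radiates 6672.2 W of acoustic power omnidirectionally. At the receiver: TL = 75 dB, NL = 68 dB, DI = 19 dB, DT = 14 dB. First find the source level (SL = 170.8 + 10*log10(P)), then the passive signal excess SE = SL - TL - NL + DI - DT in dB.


Step 1: SL = 170.8 + 10*log10(6672.2) = 209.04 dB
Step 2: SE = SL - TL - NL + DI - DT = 209.04 - 75 - 68 + 19 - 14 = 71.04

71.04 dB


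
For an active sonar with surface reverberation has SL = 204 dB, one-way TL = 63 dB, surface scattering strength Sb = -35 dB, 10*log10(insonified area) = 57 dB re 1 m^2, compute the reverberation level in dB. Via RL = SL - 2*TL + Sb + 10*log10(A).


RL = SL - 2*TL + Sb + 10*log10(A) = 204 - 2*63 + (-35) + 57 = 100

100 dB


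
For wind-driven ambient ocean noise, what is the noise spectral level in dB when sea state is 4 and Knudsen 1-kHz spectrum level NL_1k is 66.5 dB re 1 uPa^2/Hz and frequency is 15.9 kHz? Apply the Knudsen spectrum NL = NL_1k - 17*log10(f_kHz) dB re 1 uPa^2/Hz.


46.08 dB


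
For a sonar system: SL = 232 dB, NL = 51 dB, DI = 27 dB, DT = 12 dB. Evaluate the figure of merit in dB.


FOM = SL - NL + DI - DT = 232 - 51 + 27 - 12 = 196

196 dB


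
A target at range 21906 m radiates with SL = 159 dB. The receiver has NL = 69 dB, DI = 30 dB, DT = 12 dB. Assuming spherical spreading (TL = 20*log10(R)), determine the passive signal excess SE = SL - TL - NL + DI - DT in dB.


Step 1: TL = 20*log10(21906) = 86.81 dB
Step 2: SE = 159 - 86.81 - 69 + 30 - 12 = 21.19

21.19 dB


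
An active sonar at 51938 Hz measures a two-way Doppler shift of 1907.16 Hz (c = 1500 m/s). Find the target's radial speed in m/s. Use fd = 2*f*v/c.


From fd = 2*f*v/c, v = c*fd/(2*f) = 1500 * 1907.16 / (2*51938) = 27.54

27.54 m/s


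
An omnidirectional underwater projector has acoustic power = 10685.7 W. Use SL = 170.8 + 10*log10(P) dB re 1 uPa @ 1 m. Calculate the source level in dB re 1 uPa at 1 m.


SL = 170.8 + 10*log10(10685.7) = 170.8 + 40.29 = 211.09

211.09 dB


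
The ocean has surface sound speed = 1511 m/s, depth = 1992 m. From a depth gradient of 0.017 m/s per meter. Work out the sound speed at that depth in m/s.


c = 1511 + 0.017 * 1992 = 1544.864

1544.864 m/s


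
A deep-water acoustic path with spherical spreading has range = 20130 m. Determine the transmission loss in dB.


TL = 20*log10(20130) = 86.08

86.08 dB


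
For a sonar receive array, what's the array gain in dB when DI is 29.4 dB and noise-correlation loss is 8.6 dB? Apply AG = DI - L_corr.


20.8 dB


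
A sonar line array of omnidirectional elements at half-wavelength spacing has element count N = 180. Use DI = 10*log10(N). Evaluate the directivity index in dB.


DI = 10*log10(180) = 22.55

22.55 dB


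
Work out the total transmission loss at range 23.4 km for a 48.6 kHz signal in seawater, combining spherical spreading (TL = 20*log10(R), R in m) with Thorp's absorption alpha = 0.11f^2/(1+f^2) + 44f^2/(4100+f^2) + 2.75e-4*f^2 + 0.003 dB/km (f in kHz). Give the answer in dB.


481.56 dB


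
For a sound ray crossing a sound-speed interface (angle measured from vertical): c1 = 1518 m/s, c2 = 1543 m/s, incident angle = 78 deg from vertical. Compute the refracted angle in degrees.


83.86 deg


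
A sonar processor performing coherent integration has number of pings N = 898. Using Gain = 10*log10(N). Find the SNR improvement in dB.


Gain = 10*log10(898) = 29.53

29.53 dB


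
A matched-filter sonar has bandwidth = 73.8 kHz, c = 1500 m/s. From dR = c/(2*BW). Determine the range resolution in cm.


dR = c/(2*BW) = 1500 / (2 * 73.8e3) = 0.0102 m = 1.02 cm

1.02 cm


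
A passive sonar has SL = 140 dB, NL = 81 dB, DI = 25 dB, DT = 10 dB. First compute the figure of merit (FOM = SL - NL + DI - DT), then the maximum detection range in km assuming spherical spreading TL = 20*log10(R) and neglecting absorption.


Step 1: FOM = SL - NL + DI - DT = 140 - 81 + 25 - 10 = 74 dB
Step 2: at max range FOM = TL = 20*log10(R), so R = 10^(74/20) = 5011.87 m = 5.01 km

5.01 km


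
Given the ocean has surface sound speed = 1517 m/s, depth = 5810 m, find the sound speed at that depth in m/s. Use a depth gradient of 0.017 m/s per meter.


1615.77 m/s


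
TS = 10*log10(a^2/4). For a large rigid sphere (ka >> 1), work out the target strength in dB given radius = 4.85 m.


TS = 10*log10(4.85^2 / 4) = 10*log10(5.880625) = 7.69

7.69 dB


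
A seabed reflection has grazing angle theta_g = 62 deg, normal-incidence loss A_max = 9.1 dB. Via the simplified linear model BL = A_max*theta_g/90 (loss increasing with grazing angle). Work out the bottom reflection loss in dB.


6.27 dB


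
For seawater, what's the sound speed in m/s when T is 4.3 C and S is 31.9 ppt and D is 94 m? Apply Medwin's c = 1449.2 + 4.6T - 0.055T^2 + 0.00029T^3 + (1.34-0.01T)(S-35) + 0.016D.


1465.47 m/s


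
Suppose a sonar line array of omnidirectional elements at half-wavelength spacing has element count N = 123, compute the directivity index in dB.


DI = 10*log10(123) = 20.9

20.9 dB


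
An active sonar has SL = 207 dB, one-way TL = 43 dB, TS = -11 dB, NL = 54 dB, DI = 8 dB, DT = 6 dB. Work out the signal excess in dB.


58 dB


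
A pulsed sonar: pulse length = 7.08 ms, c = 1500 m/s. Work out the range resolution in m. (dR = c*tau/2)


dR = c*tau/2 = 1500 * 7.08e-3 / 2 = 5.31

5.31 m


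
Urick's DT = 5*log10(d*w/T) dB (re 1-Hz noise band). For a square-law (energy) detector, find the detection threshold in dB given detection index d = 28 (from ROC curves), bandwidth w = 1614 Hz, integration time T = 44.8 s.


15.02 dB


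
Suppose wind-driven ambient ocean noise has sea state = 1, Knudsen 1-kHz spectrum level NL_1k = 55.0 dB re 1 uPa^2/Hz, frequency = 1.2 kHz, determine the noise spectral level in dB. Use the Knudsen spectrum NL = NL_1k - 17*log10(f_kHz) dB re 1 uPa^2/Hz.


NL = NL_1k - 17*log10(f_kHz) = 55.0 - 17*log10(1.2) = 55.0 - (1.35) = 53.65

53.65 dB


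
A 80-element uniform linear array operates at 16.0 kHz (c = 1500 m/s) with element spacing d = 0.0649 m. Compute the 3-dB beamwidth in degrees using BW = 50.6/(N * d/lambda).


0.91 deg


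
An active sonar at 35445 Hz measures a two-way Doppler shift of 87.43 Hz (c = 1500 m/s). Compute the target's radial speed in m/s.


1.85 m/s


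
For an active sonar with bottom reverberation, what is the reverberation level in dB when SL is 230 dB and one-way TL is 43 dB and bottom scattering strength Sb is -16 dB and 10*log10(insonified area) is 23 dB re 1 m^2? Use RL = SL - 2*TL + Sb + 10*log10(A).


RL = SL - 2*TL + Sb + 10*log10(A) = 230 - 2*43 + (-16) + 23 = 151

151 dB


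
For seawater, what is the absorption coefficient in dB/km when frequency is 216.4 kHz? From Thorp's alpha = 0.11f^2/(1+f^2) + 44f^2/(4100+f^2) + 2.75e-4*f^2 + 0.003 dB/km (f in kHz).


53.449 dB/km


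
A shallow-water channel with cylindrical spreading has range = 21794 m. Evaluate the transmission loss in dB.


43.38 dB


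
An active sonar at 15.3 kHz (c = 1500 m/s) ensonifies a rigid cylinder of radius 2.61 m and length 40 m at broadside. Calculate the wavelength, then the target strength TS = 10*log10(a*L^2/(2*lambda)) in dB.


Step 1: lambda = c/f = 1500/15300 = 0.09804 m
Step 2: TS = 10*log10(a*L^2/(2*lambda)) = 10*log10(2.61*40^2/(2*0.09804)) = 43.28

43.28 dB


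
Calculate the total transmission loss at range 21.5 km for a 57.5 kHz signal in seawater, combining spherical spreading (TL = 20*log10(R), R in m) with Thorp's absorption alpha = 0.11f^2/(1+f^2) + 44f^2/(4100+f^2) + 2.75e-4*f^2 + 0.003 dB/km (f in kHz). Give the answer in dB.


Step 1 (Thorp): alpha = 0.11*3306.25/(1+3306.25) + 44*3306.25/(4100+3306.25) + 2.75e-4*3306.25 + 0.003 = 20.6644 dB/km
Step 2: TL_spread = 20*log10(21500) = 86.65 dB
Step 3: TL_abs = alpha*R = 20.6644 * 21.5 = 444.28 dB
Step 4: TL_total = 86.65 + 444.28 = 530.93

530.93 dB


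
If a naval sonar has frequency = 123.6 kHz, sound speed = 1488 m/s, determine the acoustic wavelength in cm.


lambda = c/f = 1488 / 123600 = 0.012 m = 1.2 cm

1.2 cm


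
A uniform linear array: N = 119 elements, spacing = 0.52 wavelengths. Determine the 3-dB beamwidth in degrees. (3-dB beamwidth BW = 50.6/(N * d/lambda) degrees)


0.82 deg


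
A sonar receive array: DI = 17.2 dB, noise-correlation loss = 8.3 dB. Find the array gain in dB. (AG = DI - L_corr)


AG = DI - L_corr = 17.2 - 8.3 = 8.9

8.9 dB


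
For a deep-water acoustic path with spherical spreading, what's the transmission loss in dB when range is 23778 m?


TL = 20*log10(23778) = 87.52

87.52 dB


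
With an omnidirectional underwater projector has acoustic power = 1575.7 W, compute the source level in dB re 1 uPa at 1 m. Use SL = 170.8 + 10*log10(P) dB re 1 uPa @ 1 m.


202.77 dB


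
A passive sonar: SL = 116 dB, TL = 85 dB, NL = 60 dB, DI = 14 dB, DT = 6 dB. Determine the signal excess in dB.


-21 dB


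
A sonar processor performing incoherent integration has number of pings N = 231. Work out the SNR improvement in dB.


11.82 dB


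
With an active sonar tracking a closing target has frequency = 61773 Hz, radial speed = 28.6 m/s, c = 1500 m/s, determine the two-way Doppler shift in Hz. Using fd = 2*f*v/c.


fd = 2*f*v/c = 2 * 61773 * 28.6 / 1500 = 2355.61

2355.61 Hz


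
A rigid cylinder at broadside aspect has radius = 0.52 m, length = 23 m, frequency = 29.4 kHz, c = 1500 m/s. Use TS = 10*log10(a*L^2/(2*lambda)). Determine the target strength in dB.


lambda = 1500/29400 = 0.05102 m
TS = 10*log10(0.52*23^2/(2*0.05102)) = 34.31

34.31 dB


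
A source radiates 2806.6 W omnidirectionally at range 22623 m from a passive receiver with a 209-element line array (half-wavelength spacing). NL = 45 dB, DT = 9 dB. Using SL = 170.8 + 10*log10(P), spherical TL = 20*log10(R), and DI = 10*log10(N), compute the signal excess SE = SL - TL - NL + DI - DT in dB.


87.39 dB


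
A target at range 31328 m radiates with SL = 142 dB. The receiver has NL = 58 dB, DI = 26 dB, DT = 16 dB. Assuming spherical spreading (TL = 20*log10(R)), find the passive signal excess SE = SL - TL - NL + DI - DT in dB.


Step 1: TL = 20*log10(31328) = 89.92 dB
Step 2: SE = 142 - 89.92 - 58 + 26 - 16 = 4.08

4.08 dB


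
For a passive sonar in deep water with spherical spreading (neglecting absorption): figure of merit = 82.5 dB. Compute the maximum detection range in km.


At max range FOM = TL, so 20*log10(R) = 82.5
R = 10^(82.5/20) = 13335.21 m = 13.34 km

13.34 km


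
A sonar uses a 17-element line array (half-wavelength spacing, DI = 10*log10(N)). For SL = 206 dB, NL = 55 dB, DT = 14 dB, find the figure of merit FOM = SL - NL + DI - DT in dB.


Step 1: DI = 10*log10(17) = 12.3 dB
Step 2: FOM = SL - NL + DI - DT = 206 - 55 + 12.3 - 14 = 149.3

149.3 dB


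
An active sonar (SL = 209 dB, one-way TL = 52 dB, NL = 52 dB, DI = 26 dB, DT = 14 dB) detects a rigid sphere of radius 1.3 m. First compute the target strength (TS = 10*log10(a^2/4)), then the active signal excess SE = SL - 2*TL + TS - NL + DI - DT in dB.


Step 1: TS = 10*log10(1.3^2/4) = -3.74 dB
Step 2: SE = SL - 2*TL + TS - NL + DI - DT = 209 - 2*52 + (-3.74) - 52 + 26 - 14 = 61.26

61.26 dB


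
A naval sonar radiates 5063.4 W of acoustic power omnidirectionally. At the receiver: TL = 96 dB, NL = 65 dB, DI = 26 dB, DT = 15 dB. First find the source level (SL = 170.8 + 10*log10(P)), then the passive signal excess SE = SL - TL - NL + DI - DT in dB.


Step 1: SL = 170.8 + 10*log10(5063.4) = 207.84 dB
Step 2: SE = SL - TL - NL + DI - DT = 207.84 - 96 - 65 + 26 - 15 = 57.84

57.84 dB


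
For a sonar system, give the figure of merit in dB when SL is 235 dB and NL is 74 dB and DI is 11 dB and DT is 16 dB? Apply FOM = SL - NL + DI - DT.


FOM = SL - NL + DI - DT = 235 - 74 + 11 - 16 = 156

156 dB


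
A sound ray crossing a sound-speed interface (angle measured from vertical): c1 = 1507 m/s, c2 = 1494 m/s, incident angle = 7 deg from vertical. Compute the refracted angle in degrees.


6.94 deg


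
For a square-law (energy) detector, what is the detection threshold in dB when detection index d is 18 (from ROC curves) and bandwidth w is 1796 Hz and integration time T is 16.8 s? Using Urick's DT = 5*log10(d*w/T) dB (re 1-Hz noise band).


DT = 5*log10(d*w/T) = 5*log10(18 * 1796 / 16.8) = 5*log10(1924.29) = 16.42

16.42 dB


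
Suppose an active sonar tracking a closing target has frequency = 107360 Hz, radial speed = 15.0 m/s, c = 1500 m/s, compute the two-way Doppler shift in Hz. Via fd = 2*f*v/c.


fd = 2*f*v/c = 2 * 107360 * 15.0 / 1500 = 2147.2

2147.2 Hz


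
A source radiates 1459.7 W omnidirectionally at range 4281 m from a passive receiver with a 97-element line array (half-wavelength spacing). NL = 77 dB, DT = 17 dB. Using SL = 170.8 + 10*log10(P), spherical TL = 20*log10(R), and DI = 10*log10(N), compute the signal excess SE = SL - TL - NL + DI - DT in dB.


Step 1: SL = 170.8 + 10*log10(1459.7) = 202.44 dB
Step 2: TL = 20*log10(4281) = 72.63 dB
Step 3: DI = 10*log10(97) = 19.87 dB
Step 4: SE = SL - TL - NL + DI - DT = 202.44 - 72.63 - 77 + 19.87 - 17 = 55.68

55.68 dB


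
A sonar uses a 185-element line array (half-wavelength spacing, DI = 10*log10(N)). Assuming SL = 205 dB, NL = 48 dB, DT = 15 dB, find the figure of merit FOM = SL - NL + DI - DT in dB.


164.67 dB


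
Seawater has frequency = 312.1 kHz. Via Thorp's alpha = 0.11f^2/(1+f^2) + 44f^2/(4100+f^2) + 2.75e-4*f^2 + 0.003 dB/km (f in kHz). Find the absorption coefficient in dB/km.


f^2 = 97406.41
alpha = 0.11*97406.41/(1+97406.41) + 44*97406.41/(4100+97406.41) + 2.75e-4*97406.41 + 0.003 = 69.123

69.123 dB/km


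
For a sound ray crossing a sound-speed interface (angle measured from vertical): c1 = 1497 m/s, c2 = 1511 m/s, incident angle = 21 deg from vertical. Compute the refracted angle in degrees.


sin(theta2) = (c2/c1)*sin(theta1) = (1511/1497)*sin(21 deg) = 0.36172
theta2 = arcsin(0.36172) = 21.21

21.21 deg


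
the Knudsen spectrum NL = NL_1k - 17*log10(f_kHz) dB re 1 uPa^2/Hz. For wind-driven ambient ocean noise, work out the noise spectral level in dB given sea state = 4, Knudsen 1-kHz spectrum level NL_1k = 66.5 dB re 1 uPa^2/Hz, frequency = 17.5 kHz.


NL = NL_1k - 17*log10(f_kHz) = 66.5 - 17*log10(17.5) = 66.5 - (21.13) = 45.37

45.37 dB


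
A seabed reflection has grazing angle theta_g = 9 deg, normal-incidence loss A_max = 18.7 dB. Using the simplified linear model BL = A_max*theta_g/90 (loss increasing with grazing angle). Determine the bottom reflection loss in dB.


1.87 dB


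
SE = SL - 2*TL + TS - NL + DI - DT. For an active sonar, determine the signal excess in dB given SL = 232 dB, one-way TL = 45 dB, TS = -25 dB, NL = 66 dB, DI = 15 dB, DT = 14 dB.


52 dB


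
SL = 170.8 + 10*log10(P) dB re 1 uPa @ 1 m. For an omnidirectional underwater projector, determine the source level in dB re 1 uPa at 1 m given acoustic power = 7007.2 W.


209.26 dB


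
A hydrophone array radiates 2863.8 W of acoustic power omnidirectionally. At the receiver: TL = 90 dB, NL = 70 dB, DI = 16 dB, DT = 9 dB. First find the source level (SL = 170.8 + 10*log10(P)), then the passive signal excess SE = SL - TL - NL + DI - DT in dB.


Step 1: SL = 170.8 + 10*log10(2863.8) = 205.37 dB
Step 2: SE = SL - TL - NL + DI - DT = 205.37 - 90 - 70 + 16 - 9 = 52.37

52.37 dB


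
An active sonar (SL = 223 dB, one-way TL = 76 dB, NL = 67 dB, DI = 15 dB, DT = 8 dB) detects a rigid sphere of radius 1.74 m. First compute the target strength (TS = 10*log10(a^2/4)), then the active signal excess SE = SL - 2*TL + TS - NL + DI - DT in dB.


Step 1: TS = 10*log10(1.74^2/4) = -1.21 dB
Step 2: SE = SL - 2*TL + TS - NL + DI - DT = 223 - 2*76 + (-1.21) - 67 + 15 - 8 = 9.79

9.79 dB


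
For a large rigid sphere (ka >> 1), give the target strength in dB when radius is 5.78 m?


TS = 10*log10(5.78^2 / 4) = 10*log10(8.3521) = 9.22

9.22 dB


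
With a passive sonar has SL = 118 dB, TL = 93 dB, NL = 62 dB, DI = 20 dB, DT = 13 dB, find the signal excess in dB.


-30 dB


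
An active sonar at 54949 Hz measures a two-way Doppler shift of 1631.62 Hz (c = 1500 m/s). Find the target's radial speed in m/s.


From fd = 2*f*v/c, v = c*fd/(2*f) = 1500 * 1631.62 / (2*54949) = 22.27

22.27 m/s


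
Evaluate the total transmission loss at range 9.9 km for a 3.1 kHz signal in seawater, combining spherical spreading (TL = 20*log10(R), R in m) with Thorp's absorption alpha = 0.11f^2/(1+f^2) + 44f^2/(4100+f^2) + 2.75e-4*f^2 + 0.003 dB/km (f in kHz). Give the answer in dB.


Step 1 (Thorp): alpha = 0.11*9.61/(1+9.61) + 44*9.61/(4100+9.61) + 2.75e-4*9.61 + 0.003 = 0.2082 dB/km
Step 2: TL_spread = 20*log10(9900) = 79.91 dB
Step 3: TL_abs = alpha*R = 0.2082 * 9.9 = 2.06 dB
Step 4: TL_total = 79.91 + 2.06 = 81.97

81.97 dB


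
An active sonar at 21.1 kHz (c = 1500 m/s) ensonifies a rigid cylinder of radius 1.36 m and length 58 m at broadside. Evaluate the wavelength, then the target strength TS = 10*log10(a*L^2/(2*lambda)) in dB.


Step 1: lambda = c/f = 1500/21100 = 0.07109 m
Step 2: TS = 10*log10(a*L^2/(2*lambda)) = 10*log10(1.36*58^2/(2*0.07109)) = 45.08

45.08 dB


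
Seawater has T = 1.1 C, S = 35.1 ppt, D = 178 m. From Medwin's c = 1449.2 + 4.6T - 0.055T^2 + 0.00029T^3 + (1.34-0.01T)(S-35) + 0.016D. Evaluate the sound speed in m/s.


c = 1449.2 + 4.6*1.1 - 0.055*1.1^2 + 0.00029*1.1^3 + (1.34 - 0.01*1.1)*(35.1 - 35) + 0.016*178 = 1457.17

1457.17 m/s


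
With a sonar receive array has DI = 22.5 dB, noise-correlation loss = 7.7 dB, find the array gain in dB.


AG = DI - L_corr = 22.5 - 7.7 = 14.8

14.8 dB


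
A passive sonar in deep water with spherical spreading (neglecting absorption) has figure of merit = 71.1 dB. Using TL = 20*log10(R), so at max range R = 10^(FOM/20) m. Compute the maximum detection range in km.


3.59 km


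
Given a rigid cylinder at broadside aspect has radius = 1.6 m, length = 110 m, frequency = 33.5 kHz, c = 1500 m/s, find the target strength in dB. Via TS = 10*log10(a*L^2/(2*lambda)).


53.35 dB


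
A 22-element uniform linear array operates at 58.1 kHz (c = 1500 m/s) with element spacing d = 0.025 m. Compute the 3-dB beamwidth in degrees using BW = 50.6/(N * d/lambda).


Step 1: lambda = 1500/58100 = 0.02582 m
Step 2: d/lambda = 0.025/0.02582 = 0.9682
Step 3: BW = 50.6/(N * d/lambda) = 50.6/(22 * 0.9682) = 2.38

2.38 deg


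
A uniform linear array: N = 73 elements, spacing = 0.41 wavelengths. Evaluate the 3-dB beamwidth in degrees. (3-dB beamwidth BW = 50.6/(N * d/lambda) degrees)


BW = 50.6 / (73 * 0.41) = 50.6 / 29.93 = 1.69

1.69 deg


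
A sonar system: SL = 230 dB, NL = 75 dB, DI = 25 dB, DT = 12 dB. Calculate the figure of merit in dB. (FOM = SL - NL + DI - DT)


FOM = SL - NL + DI - DT = 230 - 75 + 25 - 12 = 168

168 dB


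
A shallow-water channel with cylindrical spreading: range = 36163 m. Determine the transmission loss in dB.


TL = 10*log10(36163) = 45.58

45.58 dB


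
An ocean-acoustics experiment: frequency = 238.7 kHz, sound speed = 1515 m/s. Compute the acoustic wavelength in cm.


lambda = c/f = 1515 / 238700 = 0.0063 m = 0.63 cm

0.63 cm


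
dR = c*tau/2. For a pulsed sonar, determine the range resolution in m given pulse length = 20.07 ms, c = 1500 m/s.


dR = c*tau/2 = 1500 * 20.07e-3 / 2 = 15.0525

15.0525 m


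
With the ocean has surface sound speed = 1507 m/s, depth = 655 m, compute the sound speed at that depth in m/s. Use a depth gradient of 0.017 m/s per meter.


c = 1507 + 0.017 * 655 = 1518.135

1518.135 m/s


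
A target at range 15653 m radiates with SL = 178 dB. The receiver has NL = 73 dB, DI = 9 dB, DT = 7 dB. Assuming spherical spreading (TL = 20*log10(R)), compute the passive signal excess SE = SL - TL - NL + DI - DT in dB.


23.11 dB


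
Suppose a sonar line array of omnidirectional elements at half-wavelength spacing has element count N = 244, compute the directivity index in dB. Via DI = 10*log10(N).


DI = 10*log10(244) = 23.87

23.87 dB


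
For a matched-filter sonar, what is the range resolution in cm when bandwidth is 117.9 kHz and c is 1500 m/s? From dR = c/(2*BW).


0.64 cm


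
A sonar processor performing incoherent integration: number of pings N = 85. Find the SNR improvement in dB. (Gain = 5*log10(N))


Gain = 5*log10(85) = 9.65

9.65 dB


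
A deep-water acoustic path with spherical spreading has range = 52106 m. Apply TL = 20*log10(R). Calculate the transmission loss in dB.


TL = 20*log10(52106) = 94.34

94.34 dB


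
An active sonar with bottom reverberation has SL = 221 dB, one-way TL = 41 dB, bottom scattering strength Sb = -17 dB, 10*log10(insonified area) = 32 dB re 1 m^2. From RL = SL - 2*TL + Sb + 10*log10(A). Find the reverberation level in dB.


154 dB


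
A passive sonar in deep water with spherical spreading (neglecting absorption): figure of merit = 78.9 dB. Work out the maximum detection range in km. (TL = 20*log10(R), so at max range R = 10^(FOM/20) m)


8.81 km


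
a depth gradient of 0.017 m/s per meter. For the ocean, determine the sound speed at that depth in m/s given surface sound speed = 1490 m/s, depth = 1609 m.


c = 1490 + 0.017 * 1609 = 1517.353

1517.353 m/s


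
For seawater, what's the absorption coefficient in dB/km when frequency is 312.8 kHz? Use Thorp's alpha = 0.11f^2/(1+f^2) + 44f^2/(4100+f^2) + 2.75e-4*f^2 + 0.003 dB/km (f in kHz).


69.25 dB/km


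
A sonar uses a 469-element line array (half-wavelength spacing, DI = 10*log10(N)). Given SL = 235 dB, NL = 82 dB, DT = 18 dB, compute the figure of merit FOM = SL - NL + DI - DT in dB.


161.71 dB


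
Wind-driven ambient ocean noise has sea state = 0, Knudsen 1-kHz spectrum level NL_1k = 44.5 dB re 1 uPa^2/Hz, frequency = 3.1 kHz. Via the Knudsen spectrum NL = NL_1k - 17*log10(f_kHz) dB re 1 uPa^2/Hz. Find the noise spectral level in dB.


NL = NL_1k - 17*log10(f_kHz) = 44.5 - 17*log10(3.1) = 44.5 - (8.35) = 36.15

36.15 dB


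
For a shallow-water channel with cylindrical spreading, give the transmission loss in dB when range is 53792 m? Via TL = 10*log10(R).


TL = 10*log10(53792) = 47.31

47.31 dB


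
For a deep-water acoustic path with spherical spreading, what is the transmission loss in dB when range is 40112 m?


92.07 dB


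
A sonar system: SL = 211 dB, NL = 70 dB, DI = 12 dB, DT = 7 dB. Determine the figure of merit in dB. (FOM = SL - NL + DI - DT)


FOM = SL - NL + DI - DT = 211 - 70 + 12 - 7 = 146

146 dB


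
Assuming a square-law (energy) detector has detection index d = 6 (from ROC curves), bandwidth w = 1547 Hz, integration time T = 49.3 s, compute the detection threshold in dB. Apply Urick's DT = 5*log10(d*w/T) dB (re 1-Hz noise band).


DT = 5*log10(d*w/T) = 5*log10(6 * 1547 / 49.3) = 5*log10(188.28) = 11.37

11.37 dB
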